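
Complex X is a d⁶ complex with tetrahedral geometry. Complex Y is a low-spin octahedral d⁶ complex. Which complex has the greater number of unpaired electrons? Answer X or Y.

X

X: Tetrahedral splitting is small, so the complex is high-spin; e³ t₂³ → 4 unpaired.
Y: t₂g⁶ eg⁰ → 0 unpaired.
So X has more unpaired electrons.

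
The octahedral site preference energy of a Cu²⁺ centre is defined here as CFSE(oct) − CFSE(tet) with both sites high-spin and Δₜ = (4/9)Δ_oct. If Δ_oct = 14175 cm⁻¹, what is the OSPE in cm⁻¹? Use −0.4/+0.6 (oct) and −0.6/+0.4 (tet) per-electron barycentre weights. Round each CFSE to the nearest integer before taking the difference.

-5985

Cu sits in group 11; removing 2 electrons leaves Cu²⁺ with 11 − 2 = 9 d electrons.
Octahedral (high-spin): t2g^6 e_g^3, CFSE = 6(−0.4) + 3(+0.6) = -0.6Δ_oct = -0.6 × 14175 = -8505 cm⁻¹.
Tetrahedral: e^4 t2^5, CFSE = 4(−0.6) + 5(+0.4) = -0.4Δₜ = -0.4 × (4/9) × 14175 = -2520 cm⁻¹.
Subtracting, OSPE = -8505 − (-2520) = -5985 cm⁻¹.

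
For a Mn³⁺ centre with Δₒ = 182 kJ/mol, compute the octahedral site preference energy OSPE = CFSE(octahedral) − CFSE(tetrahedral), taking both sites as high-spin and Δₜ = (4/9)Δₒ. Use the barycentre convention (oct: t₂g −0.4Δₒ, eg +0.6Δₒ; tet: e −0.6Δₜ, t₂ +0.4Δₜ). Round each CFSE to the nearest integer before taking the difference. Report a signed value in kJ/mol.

-77

Mn sits in group 7; removing 3 electrons leaves Mn³⁺ with 7 − 3 = 4 d electrons.
Octahedral (high-spin): t₂g³ eg¹, CFSE = 3(−0.4) + 1(+0.6) = -0.6Δₒ = -0.6 × 182 = -109 kJ/mol.
Tetrahedral e² t₂² gives -0.4Δₜ = -0.4 × (4/9) × 182 = -32 kJ/mol.
OSPE = -109 − (-32) = -77 kJ/mol.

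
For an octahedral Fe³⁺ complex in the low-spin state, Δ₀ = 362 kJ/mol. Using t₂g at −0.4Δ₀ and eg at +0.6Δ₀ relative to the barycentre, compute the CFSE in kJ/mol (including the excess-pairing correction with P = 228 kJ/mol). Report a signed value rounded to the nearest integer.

-268

Fe sits in group 8; removing 3 electrons leaves Fe³⁺ with 8 − 3 = 5 d electrons.
Electron filling gives t₂g⁵ eg⁰.
CFSE(orbital) = 5×(-0.4Δ₀) + 0×(0.6Δ₀) = -2.0Δ₀; with Δ₀ = 362 kJ/mol that is -724 kJ/mol.
High-spin d⁵ would be t₂g³ eg² with 0 pairs; low-spin has 2, so 2 excess pairs cost +2P = +456 kJ/mol.
Overall CFSE = -724 + 456 = -268 kJ/mol.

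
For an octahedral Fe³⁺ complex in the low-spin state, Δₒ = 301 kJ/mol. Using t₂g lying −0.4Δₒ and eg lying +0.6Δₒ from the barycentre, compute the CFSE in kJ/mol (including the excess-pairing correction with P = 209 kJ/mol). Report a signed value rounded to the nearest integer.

-184

Fe³⁺: group 8, so d-count = 8 − 3 = 5.
Electron filling gives t₂g⁵ eg⁰.
The orbital stabilization is -2.0Δₒ = -2.0 × 301 = -602 kJ/mol.
High-spin d⁵ would be t₂g³ eg² with 0 pairs; low-spin has 2, so 2 excess pairs cost +2P = +418 kJ/mol.
Overall CFSE = -602 + 418 = -184 kJ/mol.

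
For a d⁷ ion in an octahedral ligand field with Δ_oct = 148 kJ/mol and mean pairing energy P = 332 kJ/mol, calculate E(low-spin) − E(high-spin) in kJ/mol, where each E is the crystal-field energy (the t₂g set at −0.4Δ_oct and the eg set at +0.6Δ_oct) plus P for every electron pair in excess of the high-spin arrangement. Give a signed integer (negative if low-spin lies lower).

High-spin d⁷ fills as t₂g⁵ eg² with CFSE 5(−0.4) + 2(+0.6) = -0.8Δ_oct = -118 kJ/mol.
Low-spin: t₂g⁶ eg¹, orbital CFSE = -1.8Δ_oct = -266 kJ/mol; plus 1 excess pair × P = +332 kJ/mol; total 66 kJ/mol.
The difference is 66 − (-118) = 184 kJ/mol, so high-spin lies lower.

184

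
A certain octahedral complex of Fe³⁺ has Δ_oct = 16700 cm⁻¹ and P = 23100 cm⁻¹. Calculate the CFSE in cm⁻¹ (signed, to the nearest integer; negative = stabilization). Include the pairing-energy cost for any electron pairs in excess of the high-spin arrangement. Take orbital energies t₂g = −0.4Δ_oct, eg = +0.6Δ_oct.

Fe sits in group 8; removing 3 electrons leaves Fe³⁺ with 8 − 3 = 5 d electrons.
With Δ_oct < P the complex is high-spin.
Filling d⁵ accordingly: t₂g³ eg².
Orbital CFSE = 0.0Δ_oct = 0.0 × 16700 = 0 cm⁻¹.
High-spin has no excess pairs, so no pairing correction applies.

0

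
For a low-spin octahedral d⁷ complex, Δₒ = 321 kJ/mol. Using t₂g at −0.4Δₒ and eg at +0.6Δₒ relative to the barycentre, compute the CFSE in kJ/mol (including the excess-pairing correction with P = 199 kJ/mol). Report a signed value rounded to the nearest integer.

-379

Configuration: t₂g⁶ eg¹.
The orbital stabilization is -1.8Δₒ = -1.8 × 321 = -578 kJ/mol.
Relative to high-spin t₂g⁵ eg² (2 paired), the low-spin configuration has 1 additional pair, contributing +1 × 199 = +199 kJ/mol.
Net CFSE = -578 + 199 = -379 kJ/mol.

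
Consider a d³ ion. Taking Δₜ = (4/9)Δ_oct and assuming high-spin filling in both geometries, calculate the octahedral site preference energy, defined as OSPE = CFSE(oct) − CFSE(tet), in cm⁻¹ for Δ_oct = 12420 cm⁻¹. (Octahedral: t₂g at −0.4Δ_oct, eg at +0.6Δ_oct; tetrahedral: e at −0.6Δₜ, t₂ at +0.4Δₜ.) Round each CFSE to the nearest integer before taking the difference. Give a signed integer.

-10488

In an octahedral site d³ (HS) is t2g^3 e_g^0, giving CFSE(oct) = -1.2Δ_oct = -14904 cm⁻¹.
Tetrahedral e^2 t2^1 gives -0.8Δₜ = -0.8 × (4/9) × 12420 = -4416 cm⁻¹.
OSPE = -14904 − (-4416) = -10488 cm⁻¹.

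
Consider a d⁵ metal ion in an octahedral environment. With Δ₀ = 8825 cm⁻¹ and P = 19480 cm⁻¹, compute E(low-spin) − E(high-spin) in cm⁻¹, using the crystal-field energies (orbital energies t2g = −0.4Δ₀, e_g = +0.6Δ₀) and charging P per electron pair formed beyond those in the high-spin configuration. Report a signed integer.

High-spin d⁵ fills as t2g^3 e_g^2 with CFSE 3(−0.4) + 2(+0.6) = 0.0Δ₀ = 0 cm⁻¹.
Low-spin: t2g^5 e_g^0, orbital CFSE = -2.0Δ₀ = -17650 cm⁻¹; plus 2 excess pairs × P = +38960 cm⁻¹; total 21310 cm⁻¹.
E(LS) − E(HS) = 21310 − (0) = 21310 cm⁻¹.

21310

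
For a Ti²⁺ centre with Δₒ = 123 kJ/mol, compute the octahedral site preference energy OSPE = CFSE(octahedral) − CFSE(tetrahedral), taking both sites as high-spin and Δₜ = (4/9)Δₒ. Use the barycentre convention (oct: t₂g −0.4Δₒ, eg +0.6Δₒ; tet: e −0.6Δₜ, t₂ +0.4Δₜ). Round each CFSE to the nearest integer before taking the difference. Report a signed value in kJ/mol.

-32

Ti²⁺: group 4, so d-count = 4 − 2 = 2.
Octahedral high-spin t2g^2 e_g^0: CFSE = -0.8 × 123 = -98 kJ/mol.
In a tetrahedral site the filling is e^2 t2^0: CFSE(tet) = -1.2Δₜ = -1.2 × (4/9)(123) = -66 kJ/mol.
OSPE = -98 − (-66) = -32 kJ/mol.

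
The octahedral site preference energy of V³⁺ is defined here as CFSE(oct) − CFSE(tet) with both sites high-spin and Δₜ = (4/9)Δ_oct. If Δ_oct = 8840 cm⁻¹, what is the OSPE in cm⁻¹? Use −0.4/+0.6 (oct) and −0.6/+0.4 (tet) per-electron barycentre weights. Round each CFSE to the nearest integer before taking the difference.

V sits in group 5; removing 3 electrons leaves V³⁺ with 5 − 3 = 2 d electrons.
Octahedral high-spin t2g^2 e_g^0: CFSE = -0.8 × 8840 = -7072 cm⁻¹.
Tetrahedral e^2 t2^0 gives -1.2Δₜ = -1.2 × (4/9) × 8840 = -4715 cm⁻¹.
OSPE = -7072 − (-4715) = -2357 cm⁻¹.

-2357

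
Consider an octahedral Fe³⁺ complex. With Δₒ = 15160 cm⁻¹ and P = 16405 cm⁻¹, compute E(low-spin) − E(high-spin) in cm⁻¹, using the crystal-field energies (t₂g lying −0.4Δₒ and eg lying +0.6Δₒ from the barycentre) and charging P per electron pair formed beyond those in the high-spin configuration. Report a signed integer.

Fe sits in group 8; removing 3 electrons leaves Fe³⁺ with 8 − 3 = 5 d electrons.
In the high-spin limit (t₂g³ eg²) the orbital term is 0.0Δₒ = 0 cm⁻¹, with no excess pairing.
For low-spin the configuration is t₂g⁵ eg⁰: orbital energy -2.0 × 15160 = -30320 cm⁻¹, and 2 additional pairs relative to high-spin add 32810 cm⁻¹, giving 2490 cm⁻¹.
The difference is 2490 − (0) = 2490 cm⁻¹, so high-spin lies lower.

2490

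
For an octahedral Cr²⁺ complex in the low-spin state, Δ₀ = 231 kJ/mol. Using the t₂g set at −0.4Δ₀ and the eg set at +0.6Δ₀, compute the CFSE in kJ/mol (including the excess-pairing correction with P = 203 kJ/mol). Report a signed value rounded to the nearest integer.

-167

Cr sits in group 6; removing 2 electrons leaves Cr²⁺ with 6 − 2 = 4 d electrons.
The d⁴ electrons fill as t₂g⁴ eg⁰.
CFSE(orbital) = 4×(-0.4Δ₀) + 0×(0.6Δ₀) = -1.6Δ₀; with Δ₀ = 231 kJ/mol that is -370 kJ/mol.
High-spin d⁴ would be t₂g³ eg¹ with 0 pairs; low-spin has 1, so 1 excess pair costs +1P = +203 kJ/mol.
Combining: -370 + 203 = -167 kJ/mol.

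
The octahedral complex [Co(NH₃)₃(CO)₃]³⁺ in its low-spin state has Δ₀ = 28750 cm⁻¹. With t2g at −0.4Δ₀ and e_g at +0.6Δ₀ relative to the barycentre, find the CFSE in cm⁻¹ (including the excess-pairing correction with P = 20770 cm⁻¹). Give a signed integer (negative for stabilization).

-27460

Ligand charges: 3×(+0) from NH₃ and 3×(+0) from CO sum to +0; with overall charge +3, Co is +3.
Group 9 minus oxidation state +3 gives a d⁶ configuration for Co³⁺.
Electron filling gives t2g^6 e_g^0.
The orbital stabilization is -2.4Δ₀ = -2.4 × 28750 = -69000 cm⁻¹.
Pairing penalty: 3 pairs vs 1 in the high-spin reference → 2 extra × P = 41540 cm⁻¹.
Net CFSE = -69000 + 41540 = -27460 cm⁻¹.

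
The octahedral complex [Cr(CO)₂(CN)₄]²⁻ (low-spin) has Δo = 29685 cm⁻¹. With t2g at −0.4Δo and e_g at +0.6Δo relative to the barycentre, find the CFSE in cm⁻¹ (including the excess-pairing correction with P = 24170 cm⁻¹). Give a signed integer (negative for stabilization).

-23326

Ligand charges: 2×(+0) from CO and 4×(-1) from CN⁻ sum to -4; with overall charge -2, Cr is +2.
Group 6 minus oxidation state +2 gives a d⁴ configuration for Cr²⁺.
The d⁴ electrons fill as t2g^4 e_g^0.
The orbital stabilization is -1.6Δo = -1.6 × 29685 = -47496 cm⁻¹.
High-spin d⁴ would be t2g^3 e_g^1 with 0 pairs; low-spin has 1, so 1 excess pair costs +1P = +24170 cm⁻¹.
Overall CFSE = -47496 + 24170 = -23326 cm⁻¹.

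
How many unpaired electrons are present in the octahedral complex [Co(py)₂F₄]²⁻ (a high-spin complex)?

Ligand charges: 2×(+0) from py and 4×(-1) from F⁻ sum to -4; with overall charge -2, Co is +2.
Group 9 minus oxidation state +2 gives a d⁷ configuration for Co²⁺.
Configuration: t₂g⁵ eg², giving 3 unpaired electrons.

3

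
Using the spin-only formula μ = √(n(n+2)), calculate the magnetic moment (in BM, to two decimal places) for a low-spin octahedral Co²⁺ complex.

Co²⁺: group 9, so d-count = 9 − 2 = 7.
Configuration: t₂g⁶ eg¹ → 1 unpaired electron.
μ(spin-only) = √[1(1+2)] = √3 ≈ 1.73 BM.

1.73 BM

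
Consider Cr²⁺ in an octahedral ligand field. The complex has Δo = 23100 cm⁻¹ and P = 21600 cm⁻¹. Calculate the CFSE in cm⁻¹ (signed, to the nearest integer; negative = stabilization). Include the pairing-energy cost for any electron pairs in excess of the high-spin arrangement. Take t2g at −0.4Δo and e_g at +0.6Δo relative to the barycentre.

Cr²⁺: group 6, so d-count = 6 − 2 = 4.
Since Δo = 23100 cm⁻¹ > P = 21600 cm⁻¹, the complex adopts the low-spin configuration.
Filling d⁴ accordingly: t2g^4 e_g^0.
Orbital CFSE = -1.6Δo = -1.6 × 23100 = -36960 cm⁻¹.
Excess pairs vs high-spin: 1 − 0 = 1; pairing cost = +21600 cm⁻¹.
Net CFSE = -36960 + 21600 = -15360 cm⁻¹.

-15360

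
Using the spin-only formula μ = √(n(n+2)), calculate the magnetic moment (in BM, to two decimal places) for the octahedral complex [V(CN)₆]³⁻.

Each CN⁻ contributes -1; 6 × (-1) = -6. With overall charge -3, V is in the +3 oxidation state.
V is in group 5, so V³⁺ is d² (5 − 3 = 2).
For octahedral d² the high- and low-spin configurations coincide.
Configuration: t₂g² eg⁰ → 2 unpaired electrons.
μ(spin-only) = √[2(2+2)] = √8 ≈ 2.83 BM.

2.83 BM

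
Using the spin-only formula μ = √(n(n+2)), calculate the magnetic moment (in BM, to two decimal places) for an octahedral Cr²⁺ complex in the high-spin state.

Cr is in group 6, so Cr²⁺ is d⁴ (6 − 2 = 4).
Configuration: t₂g³ eg¹ → 4 unpaired electrons.
μ(spin-only) = √[4(4+2)] = √24 ≈ 4.90 BM.

4.90 BM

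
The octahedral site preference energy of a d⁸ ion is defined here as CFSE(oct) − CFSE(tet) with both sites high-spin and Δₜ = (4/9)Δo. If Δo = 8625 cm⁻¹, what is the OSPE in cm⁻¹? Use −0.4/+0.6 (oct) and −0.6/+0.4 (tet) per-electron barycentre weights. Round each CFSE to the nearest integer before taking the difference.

Octahedral high-spin t₂g⁶ eg²: CFSE = -1.2 × 8625 = -10350 cm⁻¹.
Tetrahedral e⁴ t₂⁴ gives -0.8Δₜ = -0.8 × (4/9) × 8625 = -3067 cm⁻¹.
OSPE = -10350 − (-3067) = -7283 cm⁻¹.

-7283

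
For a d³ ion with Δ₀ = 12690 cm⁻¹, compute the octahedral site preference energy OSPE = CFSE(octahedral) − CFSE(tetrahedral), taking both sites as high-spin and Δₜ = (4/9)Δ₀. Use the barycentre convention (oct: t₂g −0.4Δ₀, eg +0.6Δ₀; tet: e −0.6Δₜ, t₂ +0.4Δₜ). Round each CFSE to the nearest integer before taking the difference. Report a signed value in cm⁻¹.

Octahedral (high-spin): t₂g³ eg⁰, CFSE = 3(−0.4) + 0(+0.6) = -1.2Δ₀ = -1.2 × 12690 = -15228 cm⁻¹.
Tetrahedral: e² t₂¹, CFSE = 2(−0.6) + 1(+0.4) = -0.8Δₜ = -0.8 × (4/9) × 12690 = -4512 cm⁻¹.
OSPE = -15228 − (-4512) = -10716 cm⁻¹.

-10716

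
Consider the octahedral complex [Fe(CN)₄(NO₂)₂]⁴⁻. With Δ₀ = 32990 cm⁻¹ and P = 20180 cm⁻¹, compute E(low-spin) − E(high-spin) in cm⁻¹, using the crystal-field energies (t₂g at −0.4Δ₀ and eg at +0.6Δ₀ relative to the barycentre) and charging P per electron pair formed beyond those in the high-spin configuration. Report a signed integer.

Ligand charges: 4×(-1) from CN⁻ and 2×(-1) from NO₂⁻ sum to -6; with overall charge -4, Fe is +2.
Group 8 minus oxidation state +2 gives a d⁶ configuration for Fe²⁺.
High-spin d⁶ fills as t₂g⁴ eg² with CFSE 4(−0.4) + 2(+0.6) = -0.4Δ₀ = -13196 cm⁻¹.
Low-spin t₂g⁶ eg⁰ gives -2.4Δ₀ = -79176 cm⁻¹, but forming 2 extra pairs costs 2P = 40360 cm⁻¹, so E(LS) = -79176 + 40360 = -38816 cm⁻¹.
Thus E(LS) − E(HS) = -25620 cm⁻¹.

-25620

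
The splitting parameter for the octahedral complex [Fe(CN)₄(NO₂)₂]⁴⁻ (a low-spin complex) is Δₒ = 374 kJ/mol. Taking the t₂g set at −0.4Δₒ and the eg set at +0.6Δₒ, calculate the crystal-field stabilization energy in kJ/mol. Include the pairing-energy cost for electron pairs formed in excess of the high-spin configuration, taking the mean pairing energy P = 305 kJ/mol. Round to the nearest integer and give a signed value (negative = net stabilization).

Ligand charges: 4×(-1) from CN⁻ and 2×(-1) from NO₂⁻ sum to -6; with overall charge -4, Fe is +2.
Group 8 minus oxidation state +2 gives a d⁶ configuration for Fe²⁺.
Configuration: t₂g⁶ eg⁰.
Orbital CFSE = 6(-0.4) + 0(0.6) = -2.4Δₒ = -2.4 × 374 = -898 kJ/mol.
Relative to high-spin t₂g⁴ eg² (1 paired), the low-spin configuration has 2 additional pairs, contributing +2 × 305 = +610 kJ/mol.
Combining: -898 + 610 = -288 kJ/mol.

-288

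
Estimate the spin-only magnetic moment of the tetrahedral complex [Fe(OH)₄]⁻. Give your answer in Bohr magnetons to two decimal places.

5.92 Bohr magnetons

Each OH⁻ contributes -1; 4 × (-1) = -4. With overall charge -1, Fe is in the +3 oxidation state.
Fe³⁺: group 8, so d-count = 8 − 3 = 5.
With tetrahedral geometry the complex is necessarily high-spin.
Configuration: e^2 t2^3 → 5 unpaired electrons.
μ(spin-only) = √[5(5+2)] = √35 ≈ 5.92 Bohr magnetons.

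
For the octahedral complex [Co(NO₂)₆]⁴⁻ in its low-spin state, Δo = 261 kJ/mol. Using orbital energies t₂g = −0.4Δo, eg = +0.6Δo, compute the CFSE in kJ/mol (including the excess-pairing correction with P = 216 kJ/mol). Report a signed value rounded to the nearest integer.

-254

Each NO₂⁻ contributes -1; 6 × (-1) = -6. With overall charge -4, Co is in the +2 oxidation state.
Group 9 minus oxidation state +2 gives a d⁷ configuration for Co²⁺.
Electron filling gives t₂g⁶ eg¹.
CFSE(orbital) = 6×(-0.4Δo) + 1×(0.6Δo) = -1.8Δo; with Δo = 261 kJ/mol that is -470 kJ/mol.
Relative to high-spin t₂g⁵ eg² (2 paired), the low-spin configuration has 1 additional pair, contributing +1 × 216 = +216 kJ/mol.
Overall CFSE = -470 + 216 = -254 kJ/mol.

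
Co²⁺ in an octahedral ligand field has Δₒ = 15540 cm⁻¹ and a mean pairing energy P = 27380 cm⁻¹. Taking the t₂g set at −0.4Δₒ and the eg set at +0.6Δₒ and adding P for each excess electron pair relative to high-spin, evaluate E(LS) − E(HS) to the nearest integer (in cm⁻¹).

Co is in group 9, so Co²⁺ is d⁷ (9 − 2 = 7).
In the high-spin limit (t₂g⁵ eg²) the orbital term is -0.8Δₒ = -12432 cm⁻¹, with no excess pairing.
For low-spin the configuration is t₂g⁶ eg¹: orbital energy -1.8 × 15540 = -27972 cm⁻¹, and 1 additional pair relative to high-spin adds 27380 cm⁻¹, giving -592 cm⁻¹.
The difference is -592 − (-12432) = 11840 cm⁻¹, so high-spin lies lower.

11840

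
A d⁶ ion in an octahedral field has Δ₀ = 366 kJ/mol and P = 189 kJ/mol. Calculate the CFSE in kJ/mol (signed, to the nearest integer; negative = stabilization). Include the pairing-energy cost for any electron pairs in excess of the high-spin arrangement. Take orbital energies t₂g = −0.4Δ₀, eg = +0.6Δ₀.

-500

With Δ₀ > P the complex is low-spin.
That gives t₂g⁶ eg⁰.
Orbital CFSE = -2.4Δ₀ = -2.4 × 366 = -878 kJ/mol.
Excess pairs vs high-spin: 3 − 1 = 2; pairing cost = +378 kJ/mol.
Net CFSE = -878 + 378 = -500 kJ/mol.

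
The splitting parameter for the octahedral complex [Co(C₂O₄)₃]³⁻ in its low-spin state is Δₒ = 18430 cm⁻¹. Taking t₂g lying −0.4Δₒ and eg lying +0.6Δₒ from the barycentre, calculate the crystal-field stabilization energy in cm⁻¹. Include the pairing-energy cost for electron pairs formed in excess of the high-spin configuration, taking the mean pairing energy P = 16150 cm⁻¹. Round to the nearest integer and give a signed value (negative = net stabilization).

-11932

Each C₂O₄²⁻ contributes -2; 3 × (-2) = -6. With overall charge -3, Co is in the +3 oxidation state.
Co sits in group 9; removing 3 electrons leaves Co³⁺ with 9 − 3 = 6 d electrons.
Configuration: t₂g⁶ eg⁰.
The orbital stabilization is -2.4Δₒ = -2.4 × 18430 = -44232 cm⁻¹.
Relative to high-spin t₂g⁴ eg² (1 paired), the low-spin configuration has 2 additional pairs, contributing +2 × 16150 = +32300 cm⁻¹.
Net CFSE = -44232 + 32300 = -11932 cm⁻¹.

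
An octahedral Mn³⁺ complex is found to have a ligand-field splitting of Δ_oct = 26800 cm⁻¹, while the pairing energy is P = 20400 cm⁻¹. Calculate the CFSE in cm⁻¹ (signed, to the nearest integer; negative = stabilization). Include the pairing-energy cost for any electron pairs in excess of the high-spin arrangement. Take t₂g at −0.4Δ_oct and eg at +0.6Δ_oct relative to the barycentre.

-22480

Mn is in group 7, so Mn³⁺ is d⁴ (7 − 3 = 4).
Since Δ_oct = 26800 cm⁻¹ > P = 20400 cm⁻¹, the complex adopts the low-spin configuration.
Configuration: t₂g⁴ eg⁰.
Orbital CFSE = -1.6Δ_oct = -1.6 × 26800 = -42880 cm⁻¹.
Excess pairs vs high-spin: 1 − 0 = 1; pairing cost = +20400 cm⁻¹.
Net CFSE = -42880 + 20400 = -22480 cm⁻¹.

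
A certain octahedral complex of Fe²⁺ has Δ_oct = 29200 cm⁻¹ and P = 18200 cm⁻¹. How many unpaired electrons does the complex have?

0

Fe sits in group 8; removing 2 electrons leaves Fe²⁺ with 8 − 2 = 6 d electrons.
With Δ_oct > P the complex is low-spin.
Filling d⁶ accordingly: t2g^6 e_g^0.
Unpaired electrons: 0.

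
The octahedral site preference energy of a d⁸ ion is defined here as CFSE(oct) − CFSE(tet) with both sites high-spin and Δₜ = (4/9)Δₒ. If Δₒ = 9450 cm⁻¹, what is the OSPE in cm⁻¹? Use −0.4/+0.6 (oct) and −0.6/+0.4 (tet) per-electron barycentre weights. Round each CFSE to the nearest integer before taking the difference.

In an octahedral site d⁸ (HS) is t2g^6 e_g^2, giving CFSE(oct) = -1.2Δₒ = -11340 cm⁻¹.
Tetrahedral e^4 t2^4 gives -0.8Δₜ = -0.8 × (4/9) × 9450 = -3360 cm⁻¹.
OSPE = -11340 − (-3360) = -7980 cm⁻¹.

-7980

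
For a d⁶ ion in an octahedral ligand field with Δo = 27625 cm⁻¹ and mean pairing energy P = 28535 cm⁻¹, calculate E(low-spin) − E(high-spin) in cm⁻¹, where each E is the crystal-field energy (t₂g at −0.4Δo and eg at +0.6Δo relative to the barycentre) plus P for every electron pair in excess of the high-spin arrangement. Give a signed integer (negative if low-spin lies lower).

In the high-spin limit (t₂g⁴ eg²) the orbital term is -0.4Δo = -11050 cm⁻¹, with no excess pairing.
Low-spin t₂g⁶ eg⁰ gives -2.4Δo = -66300 cm⁻¹, but forming 2 extra pairs costs 2P = 57070 cm⁻¹, so E(LS) = -66300 + 57070 = -9230 cm⁻¹.
E(LS) − E(HS) = -9230 − (-11050) = 1820 cm⁻¹.

1820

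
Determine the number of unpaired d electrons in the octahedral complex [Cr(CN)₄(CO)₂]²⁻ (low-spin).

Ligand charges: 4×(-1) from CN⁻ and 2×(+0) from CO sum to -4; with overall charge -2, Cr is +2.
Cr is in group 6, so Cr²⁺ is d⁴ (6 − 2 = 4).
Configuration: t2g^4 e_g^0, giving 2 unpaired electrons.

2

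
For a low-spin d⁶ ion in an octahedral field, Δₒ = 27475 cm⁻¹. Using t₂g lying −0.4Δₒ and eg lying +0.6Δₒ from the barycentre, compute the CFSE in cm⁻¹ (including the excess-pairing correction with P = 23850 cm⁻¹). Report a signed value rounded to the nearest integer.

-18240

The d⁶ electrons fill as t₂g⁶ eg⁰.
Orbital CFSE = 6(-0.4) + 0(0.6) = -2.4Δₒ = -2.4 × 27475 = -65940 cm⁻¹.
High-spin d⁶ would be t₂g⁴ eg² with 1 pair; low-spin has 3, so 2 excess pairs cost +2P = +47700 cm⁻¹.
Net CFSE = -65940 + 47700 = -18240 cm⁻¹.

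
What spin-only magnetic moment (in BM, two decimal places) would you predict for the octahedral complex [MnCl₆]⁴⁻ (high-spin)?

5.92 BM

Each Cl⁻ contributes -1; 6 × (-1) = -6. With overall charge -4, Mn is in the +2 oxidation state.
Group 7 minus oxidation state +2 gives a d⁵ configuration for Mn²⁺.
Configuration: t₂g³ eg² → 5 unpaired electrons.
μ(spin-only) = √[5(5+2)] = √35 ≈ 5.92 BM.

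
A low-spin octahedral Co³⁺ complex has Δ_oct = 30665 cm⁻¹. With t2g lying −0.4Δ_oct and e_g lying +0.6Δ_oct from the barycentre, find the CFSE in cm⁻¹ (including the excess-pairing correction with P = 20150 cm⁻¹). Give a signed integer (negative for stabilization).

Co³⁺: group 9, so d-count = 9 − 3 = 6.
Configuration: t2g^6 e_g^0.
The orbital stabilization is -2.4Δ_oct = -2.4 × 30665 = -73596 cm⁻¹.
High-spin d⁶ would be t2g^4 e_g^2 with 1 pair; low-spin has 3, so 2 excess pairs cost +2P = +40300 cm⁻¹.
Overall CFSE = -73596 + 40300 = -33296 cm⁻¹.

-33296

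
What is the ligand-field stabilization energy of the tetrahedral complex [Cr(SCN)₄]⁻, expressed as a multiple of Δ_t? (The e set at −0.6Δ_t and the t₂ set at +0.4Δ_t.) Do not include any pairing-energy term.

Each SCN⁻ contributes -1; 4 × (-1) = -4. With overall charge -1, Cr is in the +3 oxidation state.
Group 6 minus oxidation state +3 gives a d³ configuration for Cr³⁺.
With tetrahedral geometry the complex is necessarily high-spin.
Configuration: e² t₂¹.
CFSE = 2(-0.6Δ_t) + 1(0.4Δ_t) = -1.2Δ_t + 0.4Δ_t = -0.8Δ_t.

-0.8 Δ_t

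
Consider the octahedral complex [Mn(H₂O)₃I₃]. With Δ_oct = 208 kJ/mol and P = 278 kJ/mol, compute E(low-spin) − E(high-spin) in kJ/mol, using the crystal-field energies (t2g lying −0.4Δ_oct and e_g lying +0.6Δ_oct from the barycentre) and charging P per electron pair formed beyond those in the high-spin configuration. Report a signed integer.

70

Ligand charges: 3×(+0) from H₂O and 3×(-1) from I⁻ sum to -3; with overall charge +0, Mn is +3.
Group 7 minus oxidation state +3 gives a d⁴ configuration for Mn³⁺.
High-spin d⁴ fills as t2g^3 e_g^1 with CFSE 3(−0.4) + 1(+0.6) = -0.6Δ_oct = -125 kJ/mol.
Low-spin: t2g^4 e_g^0, orbital CFSE = -1.6Δ_oct = -333 kJ/mol; plus 1 excess pair × P = +278 kJ/mol; total -55 kJ/mol.
Thus E(LS) − E(HS) = 70 kJ/mol.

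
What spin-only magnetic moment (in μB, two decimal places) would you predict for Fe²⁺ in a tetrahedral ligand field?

Fe sits in group 8; removing 2 electrons leaves Fe²⁺ with 8 − 2 = 6 d electrons.
With tetrahedral geometry the complex is necessarily high-spin.
Configuration: e³ t₂³ → 4 unpaired electrons.
μ(spin-only) = √[4(4+2)] = √24 ≈ 4.90 μB.

4.90 μB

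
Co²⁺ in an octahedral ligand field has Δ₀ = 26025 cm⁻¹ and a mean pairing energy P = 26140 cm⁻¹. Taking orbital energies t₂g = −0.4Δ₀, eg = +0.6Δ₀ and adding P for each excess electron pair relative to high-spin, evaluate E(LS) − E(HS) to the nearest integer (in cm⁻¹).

115

Co sits in group 9; removing 2 electrons leaves Co²⁺ with 9 − 2 = 7 d electrons.
In the high-spin limit (t₂g⁵ eg²) the orbital term is -0.8Δ₀ = -20820 cm⁻¹, with no excess pairing.
Low-spin t₂g⁶ eg¹ gives -1.8Δ₀ = -46845 cm⁻¹, but forming 1 extra pair costs 1P = 26140 cm⁻¹, so E(LS) = -46845 + 26140 = -20705 cm⁻¹.
E(LS) − E(HS) = -20705 − (-20820) = 115 cm⁻¹.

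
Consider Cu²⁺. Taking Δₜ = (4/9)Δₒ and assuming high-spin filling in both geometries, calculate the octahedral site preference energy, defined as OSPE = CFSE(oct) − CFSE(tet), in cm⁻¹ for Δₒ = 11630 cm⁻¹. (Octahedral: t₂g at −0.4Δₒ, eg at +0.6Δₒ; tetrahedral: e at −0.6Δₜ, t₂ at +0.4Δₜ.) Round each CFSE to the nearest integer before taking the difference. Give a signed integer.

Group 11 minus oxidation state +2 gives a d⁹ configuration for Cu²⁺.
In an octahedral site d⁹ (HS) is t₂g⁶ eg³, giving CFSE(oct) = -0.6Δₒ = -6978 cm⁻¹.
Tetrahedral e⁴ t₂⁵ gives -0.4Δₜ = -0.4 × (4/9) × 11630 = -2068 cm⁻¹.
OSPE = -6978 − (-2068) = -4910 cm⁻¹.

-4910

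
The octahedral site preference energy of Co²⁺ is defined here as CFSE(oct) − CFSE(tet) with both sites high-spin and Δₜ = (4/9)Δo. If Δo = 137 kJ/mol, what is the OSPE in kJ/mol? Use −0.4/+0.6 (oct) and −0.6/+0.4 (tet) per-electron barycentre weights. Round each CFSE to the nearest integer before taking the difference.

Co²⁺: group 9, so d-count = 9 − 2 = 7.
In an octahedral site d⁷ (HS) is t₂g⁵ eg², giving CFSE(oct) = -0.8Δo = -110 kJ/mol.
Tetrahedral e⁴ t₂³ gives -1.2Δₜ = -1.2 × (4/9) × 137 = -73 kJ/mol.
OSPE = -110 − (-73) = -37 kJ/mol.

-37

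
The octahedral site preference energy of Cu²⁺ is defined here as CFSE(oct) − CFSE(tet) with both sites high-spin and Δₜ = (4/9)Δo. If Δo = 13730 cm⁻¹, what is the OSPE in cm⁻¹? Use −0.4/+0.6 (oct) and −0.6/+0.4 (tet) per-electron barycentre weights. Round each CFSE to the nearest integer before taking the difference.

Cu is in group 11, so Cu²⁺ is d⁹ (11 − 2 = 9).
In an octahedral site d⁹ (HS) is t₂g⁶ eg³, giving CFSE(oct) = -0.6Δo = -8238 cm⁻¹.
Tetrahedral e⁴ t₂⁵ gives -0.4Δₜ = -0.4 × (4/9) × 13730 = -2441 cm⁻¹.
OSPE = CFSE(oct) − CFSE(tet) = -8238 − (-2441) = -5797 cm⁻¹.

-5797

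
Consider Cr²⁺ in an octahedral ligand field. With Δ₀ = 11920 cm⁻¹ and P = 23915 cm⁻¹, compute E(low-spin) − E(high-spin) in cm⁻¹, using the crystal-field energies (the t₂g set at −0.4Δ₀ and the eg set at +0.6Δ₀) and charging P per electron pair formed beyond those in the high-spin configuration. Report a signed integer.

Group 6 minus oxidation state +2 gives a d⁴ configuration for Cr²⁺.
High-spin: t₂g³ eg¹, CFSE = -0.6Δ₀ = -7152 cm⁻¹.
Low-spin t₂g⁴ eg⁰ gives -1.6Δ₀ = -19072 cm⁻¹, but forming 1 extra pair costs 1P = 23915 cm⁻¹, so E(LS) = -19072 + 23915 = 4843 cm⁻¹.
The difference is 4843 − (-7152) = 11995 cm⁻¹, so high-spin lies lower.

11995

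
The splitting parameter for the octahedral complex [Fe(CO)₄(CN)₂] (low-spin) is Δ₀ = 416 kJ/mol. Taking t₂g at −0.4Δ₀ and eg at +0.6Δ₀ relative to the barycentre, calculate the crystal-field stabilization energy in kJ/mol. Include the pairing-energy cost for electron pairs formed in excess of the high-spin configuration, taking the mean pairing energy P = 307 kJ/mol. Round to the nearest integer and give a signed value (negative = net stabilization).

-384

Ligand charges: 4×(+0) from CO and 2×(-1) from CN⁻ sum to -2; with overall charge +0, Fe is +2.
Fe is in group 8, so Fe²⁺ is d⁶ (8 − 2 = 6).
Configuration: t₂g⁶ eg⁰.
Orbital CFSE = 6(-0.4) + 0(0.6) = -2.4Δ₀ = -2.4 × 416 = -998 kJ/mol.
Pairing penalty: 3 pairs vs 1 in the high-spin reference → 2 extra × P = 614 kJ/mol.
Combining: -998 + 614 = -384 kJ/mol.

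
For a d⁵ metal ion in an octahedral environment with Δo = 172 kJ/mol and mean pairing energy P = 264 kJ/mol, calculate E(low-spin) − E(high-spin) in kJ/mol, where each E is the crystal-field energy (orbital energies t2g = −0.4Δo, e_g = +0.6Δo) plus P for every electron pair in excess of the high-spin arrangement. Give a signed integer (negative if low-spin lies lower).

184

In the high-spin limit (t2g^3 e_g^2) the orbital term is 0.0Δo = 0 kJ/mol, with no excess pairing.
Low-spin: t2g^5 e_g^0, orbital CFSE = -2.0Δo = -344 kJ/mol; plus 2 excess pairs × P = +528 kJ/mol; total 184 kJ/mol.
The difference is 184 − (0) = 184 kJ/mol, so high-spin lies lower.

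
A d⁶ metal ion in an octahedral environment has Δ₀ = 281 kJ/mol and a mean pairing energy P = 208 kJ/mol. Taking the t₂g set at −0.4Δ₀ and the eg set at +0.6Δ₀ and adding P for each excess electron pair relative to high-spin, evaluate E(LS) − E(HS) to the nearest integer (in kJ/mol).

High-spin: t₂g⁴ eg², CFSE = -0.4Δ₀ = -112 kJ/mol.
Low-spin t₂g⁶ eg⁰ gives -2.4Δ₀ = -674 kJ/mol, but forming 2 extra pairs costs 2P = 416 kJ/mol, so E(LS) = -674 + 416 = -258 kJ/mol.
Thus E(LS) − E(HS) = -146 kJ/mol.

-146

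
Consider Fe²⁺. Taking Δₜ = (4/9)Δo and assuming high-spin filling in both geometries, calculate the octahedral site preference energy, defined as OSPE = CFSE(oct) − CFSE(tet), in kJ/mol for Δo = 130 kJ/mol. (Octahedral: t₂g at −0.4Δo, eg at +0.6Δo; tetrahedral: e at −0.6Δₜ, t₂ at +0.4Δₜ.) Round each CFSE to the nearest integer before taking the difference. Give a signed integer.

-17

Group 8 minus oxidation state +2 gives a d⁶ configuration for Fe²⁺.
Octahedral (high-spin): t2g^4 e_g^2, CFSE = 4(−0.4) + 2(+0.6) = -0.4Δo = -0.4 × 130 = -52 kJ/mol.
In a tetrahedral site the filling is e^3 t2^3: CFSE(tet) = -0.6Δₜ = -0.6 × (4/9)(130) = -35 kJ/mol.
OSPE = -52 − (-35) = -17 kJ/mol.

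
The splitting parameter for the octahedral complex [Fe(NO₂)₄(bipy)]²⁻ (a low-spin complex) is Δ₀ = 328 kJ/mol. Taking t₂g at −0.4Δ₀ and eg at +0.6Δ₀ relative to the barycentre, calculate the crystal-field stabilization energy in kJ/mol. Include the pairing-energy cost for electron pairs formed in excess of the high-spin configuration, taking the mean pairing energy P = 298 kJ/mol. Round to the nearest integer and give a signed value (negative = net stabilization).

-191

Ligand charges: 4×(-1) from NO₂⁻ and 1×(+0) from bipy sum to -4; with overall charge -2, Fe is +2.
Fe sits in group 8; removing 2 electrons leaves Fe²⁺ with 8 − 2 = 6 d electrons.
The d⁶ electrons fill as t₂g⁶ eg⁰.
CFSE(orbital) = 6×(-0.4Δ₀) + 0×(0.6Δ₀) = -2.4Δ₀; with Δ₀ = 328 kJ/mol that is -787 kJ/mol.
Relative to high-spin t₂g⁴ eg² (1 paired), the low-spin configuration has 2 additional pairs, contributing +2 × 298 = +596 kJ/mol.
Overall CFSE = -787 + 596 = -191 kJ/mol.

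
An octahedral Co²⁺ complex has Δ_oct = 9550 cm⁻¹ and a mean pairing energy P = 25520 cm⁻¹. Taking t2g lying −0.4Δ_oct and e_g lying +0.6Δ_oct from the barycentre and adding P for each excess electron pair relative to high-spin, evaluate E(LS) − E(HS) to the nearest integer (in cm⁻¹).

15970

Co²⁺: group 9, so d-count = 9 − 2 = 7.
In the high-spin limit (t2g^5 e_g^2) the orbital term is -0.8Δ_oct = -7640 cm⁻¹, with no excess pairing.
Low-spin: t2g^6 e_g^1, orbital CFSE = -1.8Δ_oct = -17190 cm⁻¹; plus 1 excess pair × P = +25520 cm⁻¹; total 8330 cm⁻¹.
E(LS) − E(HS) = 8330 − (-7640) = 15970 cm⁻¹.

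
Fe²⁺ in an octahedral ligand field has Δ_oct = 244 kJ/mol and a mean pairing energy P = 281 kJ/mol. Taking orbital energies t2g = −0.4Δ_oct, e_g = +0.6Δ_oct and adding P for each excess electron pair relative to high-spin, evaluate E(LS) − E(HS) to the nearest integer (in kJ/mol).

Fe is in group 8, so Fe²⁺ is d⁶ (8 − 2 = 6).
In the high-spin limit (t2g^4 e_g^2) the orbital term is -0.4Δ_oct = -98 kJ/mol, with no excess pairing.
For low-spin the configuration is t2g^6 e_g^0: orbital energy -2.4 × 244 = -586 kJ/mol, and 2 additional pairs relative to high-spin add 562 kJ/mol, giving -24 kJ/mol.
The difference is -24 − (-98) = 74 kJ/mol, so high-spin lies lower.

74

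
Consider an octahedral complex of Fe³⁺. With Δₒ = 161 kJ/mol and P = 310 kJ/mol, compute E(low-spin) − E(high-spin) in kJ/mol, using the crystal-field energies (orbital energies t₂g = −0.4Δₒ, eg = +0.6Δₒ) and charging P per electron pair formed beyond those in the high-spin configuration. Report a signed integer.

298

Fe³⁺: group 8, so d-count = 8 − 3 = 5.
High-spin: t₂g³ eg², CFSE = 0.0Δₒ = 0 kJ/mol.
For low-spin the configuration is t₂g⁵ eg⁰: orbital energy -2.0 × 161 = -322 kJ/mol, and 2 additional pairs relative to high-spin add 620 kJ/mol, giving 298 kJ/mol.
E(LS) − E(HS) = 298 − (0) = 298 kJ/mol.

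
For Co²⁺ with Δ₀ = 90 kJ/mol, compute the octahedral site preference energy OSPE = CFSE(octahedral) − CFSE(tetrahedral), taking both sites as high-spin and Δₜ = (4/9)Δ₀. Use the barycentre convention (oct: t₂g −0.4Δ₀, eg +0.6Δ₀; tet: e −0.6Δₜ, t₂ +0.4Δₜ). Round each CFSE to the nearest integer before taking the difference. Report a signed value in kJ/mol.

Co²⁺: group 9, so d-count = 9 − 2 = 7.
In an octahedral site d⁷ (HS) is t₂g⁵ eg², giving CFSE(oct) = -0.8Δ₀ = -72 kJ/mol.
Tetrahedral e⁴ t₂³ gives -1.2Δₜ = -1.2 × (4/9) × 90 = -48 kJ/mol.
Subtracting, OSPE = -72 − (-48) = -24 kJ/mol.

-24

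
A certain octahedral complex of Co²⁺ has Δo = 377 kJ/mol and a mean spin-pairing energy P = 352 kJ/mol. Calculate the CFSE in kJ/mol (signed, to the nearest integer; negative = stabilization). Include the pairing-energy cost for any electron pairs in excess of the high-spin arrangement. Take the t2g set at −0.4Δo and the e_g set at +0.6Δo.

-327

Co is in group 9, so Co²⁺ is d⁷ (9 − 2 = 7).
With Δo > P the complex is low-spin.
That gives t2g^6 e_g^1.
Orbital CFSE = -1.8Δo = -1.8 × 377 = -679 kJ/mol.
Excess pairs vs high-spin: 3 − 2 = 1; pairing cost = +352 kJ/mol.
Net CFSE = -679 + 352 = -327 kJ/mol.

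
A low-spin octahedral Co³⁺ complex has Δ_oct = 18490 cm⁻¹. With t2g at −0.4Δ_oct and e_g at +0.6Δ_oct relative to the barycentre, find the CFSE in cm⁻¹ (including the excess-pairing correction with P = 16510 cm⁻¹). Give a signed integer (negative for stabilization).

Co is in group 9, so Co³⁺ is d⁶ (9 − 3 = 6).
The d⁶ electrons fill as t2g^6 e_g^0.
Orbital CFSE = 6(-0.4) + 0(0.6) = -2.4Δ_oct = -2.4 × 18490 = -44376 cm⁻¹.
Pairing penalty: 3 pairs vs 1 in the high-spin reference → 2 extra × P = 33020 cm⁻¹.
Net CFSE = -44376 + 33020 = -11356 cm⁻¹.

-11356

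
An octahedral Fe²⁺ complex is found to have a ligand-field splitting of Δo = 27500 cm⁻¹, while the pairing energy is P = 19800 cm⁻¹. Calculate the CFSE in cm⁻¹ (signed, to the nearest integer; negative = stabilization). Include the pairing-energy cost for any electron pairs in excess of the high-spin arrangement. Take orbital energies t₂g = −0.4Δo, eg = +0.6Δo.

-26400

Fe sits in group 8; removing 2 electrons leaves Fe²⁺ with 8 − 2 = 6 d electrons.
With Δo > P the complex is low-spin.
Filling d⁶ accordingly: t₂g⁶ eg⁰.
Orbital CFSE = -2.4Δo = -2.4 × 27500 = -66000 cm⁻¹.
Excess pairs vs high-spin: 3 − 1 = 2; pairing cost = +39600 cm⁻¹.
Net CFSE = -66000 + 39600 = -26400 cm⁻¹.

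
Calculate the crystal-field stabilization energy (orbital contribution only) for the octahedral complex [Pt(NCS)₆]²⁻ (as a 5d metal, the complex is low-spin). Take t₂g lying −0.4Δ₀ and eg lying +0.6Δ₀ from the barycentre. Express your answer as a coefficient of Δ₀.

Each NCS⁻ contributes -1; 6 × (-1) = -6. With overall charge -2, Pt is in the +4 oxidation state.
Pt sits in group 10; removing 4 electrons leaves Pt⁴⁺ with 10 − 4 = 6 d electrons.
Configuration: t₂g⁶ eg⁰.
CFSE = 6(-0.4Δ₀) + 0(0.6Δ₀) = -2.4Δ₀ + 0.0Δ₀ = -2.4Δ₀.

-2.4 Δ₀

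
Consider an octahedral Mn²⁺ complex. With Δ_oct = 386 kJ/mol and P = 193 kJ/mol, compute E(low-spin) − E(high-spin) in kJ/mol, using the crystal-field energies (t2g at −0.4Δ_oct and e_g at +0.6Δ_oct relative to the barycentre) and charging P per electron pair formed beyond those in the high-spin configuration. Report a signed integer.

-386

Mn sits in group 7; removing 2 electrons leaves Mn²⁺ with 7 − 2 = 5 d electrons.
High-spin: t2g^3 e_g^2, CFSE = 0.0Δ_oct = 0 kJ/mol.
Low-spin t2g^5 e_g^0 gives -2.0Δ_oct = -772 kJ/mol, but forming 2 extra pairs costs 2P = 386 kJ/mol, so E(LS) = -772 + 386 = -386 kJ/mol.
Thus E(LS) − E(HS) = -386 kJ/mol.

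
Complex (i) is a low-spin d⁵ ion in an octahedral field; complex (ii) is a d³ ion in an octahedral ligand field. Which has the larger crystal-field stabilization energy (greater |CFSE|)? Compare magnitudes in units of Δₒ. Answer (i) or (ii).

(i): t2g^5 e_g^0, CFSE = -2.0Δₒ.
(ii): For octahedral d³ the high- and low-spin configurations coincide; t₂g³ eg⁰, CFSE = -1.2Δₒ.
So (i) has the larger |CFSE|.

(i)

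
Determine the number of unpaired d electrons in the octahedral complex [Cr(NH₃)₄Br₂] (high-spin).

4

Ligand charges: 4×(+0) from NH₃ and 2×(-1) from Br⁻ sum to -2; with overall charge +0, Cr is +2.
Cr is in group 6, so Cr²⁺ is d⁴ (6 − 2 = 4).
Configuration: t₂g³ eg¹, giving 4 unpaired electrons.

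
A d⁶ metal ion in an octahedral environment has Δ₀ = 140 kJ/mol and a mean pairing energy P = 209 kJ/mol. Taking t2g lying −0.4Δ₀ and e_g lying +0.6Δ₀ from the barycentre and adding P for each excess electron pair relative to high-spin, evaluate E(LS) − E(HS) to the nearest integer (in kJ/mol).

High-spin: t2g^4 e_g^2, CFSE = -0.4Δ₀ = -56 kJ/mol.
For low-spin the configuration is t2g^6 e_g^0: orbital energy -2.4 × 140 = -336 kJ/mol, and 2 additional pairs relative to high-spin add 418 kJ/mol, giving 82 kJ/mol.
The difference is 82 − (-56) = 138 kJ/mol, so high-spin lies lower.

138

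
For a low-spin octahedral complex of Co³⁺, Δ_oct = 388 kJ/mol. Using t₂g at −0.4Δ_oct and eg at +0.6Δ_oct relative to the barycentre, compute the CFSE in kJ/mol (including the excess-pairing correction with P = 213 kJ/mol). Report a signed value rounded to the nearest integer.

Co sits in group 9; removing 3 electrons leaves Co³⁺ with 9 − 3 = 6 d electrons.
The d⁶ electrons fill as t₂g⁶ eg⁰.
CFSE(orbital) = 6×(-0.4Δ_oct) + 0×(0.6Δ_oct) = -2.4Δ_oct; with Δ_oct = 388 kJ/mol that is -931 kJ/mol.
Pairing penalty: 3 pairs vs 1 in the high-spin reference → 2 extra × P = 426 kJ/mol.
Overall CFSE = -931 + 426 = -505 kJ/mol.

-505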